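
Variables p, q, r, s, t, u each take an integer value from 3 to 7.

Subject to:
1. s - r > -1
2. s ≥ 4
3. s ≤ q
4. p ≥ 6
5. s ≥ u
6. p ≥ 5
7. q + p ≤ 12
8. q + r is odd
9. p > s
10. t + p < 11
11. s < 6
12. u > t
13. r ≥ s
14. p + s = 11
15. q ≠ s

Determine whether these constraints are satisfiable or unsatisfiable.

One satisfying assignment is p = 6, q = 6, r = 5, s = 5, t = 3, u = 4.
For the less obvious constraints — constraint 1: s - r = 0; constraint 7: q + p = 12 — and the others hold by inspection.

Satisfiable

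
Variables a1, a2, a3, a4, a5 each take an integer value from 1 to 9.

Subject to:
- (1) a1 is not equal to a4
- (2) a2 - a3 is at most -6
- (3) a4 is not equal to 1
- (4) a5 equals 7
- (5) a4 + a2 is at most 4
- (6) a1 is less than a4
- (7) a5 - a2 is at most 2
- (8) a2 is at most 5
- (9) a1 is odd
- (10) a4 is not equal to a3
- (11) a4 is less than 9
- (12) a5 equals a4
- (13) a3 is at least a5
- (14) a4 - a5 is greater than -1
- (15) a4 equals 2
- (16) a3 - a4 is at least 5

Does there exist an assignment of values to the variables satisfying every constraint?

Unsatisfiable

Constraint 4 fixes a5 = 7 and constraint 15 fixes a4 = 2, but constraint 12 requires a5 = a4. Since 7 ≠ 2, contradiction.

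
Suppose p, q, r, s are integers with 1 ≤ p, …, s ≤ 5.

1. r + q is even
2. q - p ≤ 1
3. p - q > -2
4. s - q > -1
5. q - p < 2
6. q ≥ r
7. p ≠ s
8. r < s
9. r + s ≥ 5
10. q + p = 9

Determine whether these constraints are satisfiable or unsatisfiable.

The assignment p = 5, q = 4, r = 2, s = 4 works:
  constraint 2 holds since q - p = -1.
  constraint 3 holds since p - q = 1.
The rest check out directly.

Satisfiable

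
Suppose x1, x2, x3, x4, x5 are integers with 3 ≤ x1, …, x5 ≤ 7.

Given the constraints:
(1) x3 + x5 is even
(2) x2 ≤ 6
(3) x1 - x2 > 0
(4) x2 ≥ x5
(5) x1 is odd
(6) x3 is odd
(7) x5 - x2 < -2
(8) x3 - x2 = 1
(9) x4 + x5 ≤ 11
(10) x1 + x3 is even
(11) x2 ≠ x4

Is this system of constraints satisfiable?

Satisfiable

Try x1 = 7, x2 = 6, x3 = 7, x4 = 7, x5 = 3.
Check constraint 3: x1 - x2 = 1; constraint 7: x5 - x2 = -3. The remaining constraints are straightforward to verify.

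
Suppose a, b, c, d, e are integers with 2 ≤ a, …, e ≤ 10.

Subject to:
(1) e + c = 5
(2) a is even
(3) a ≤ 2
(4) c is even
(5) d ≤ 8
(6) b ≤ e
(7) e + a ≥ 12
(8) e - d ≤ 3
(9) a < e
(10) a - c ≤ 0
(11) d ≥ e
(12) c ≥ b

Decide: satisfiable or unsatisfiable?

From constraints 5 and 11: e ≤ d ≤ 8. From constraint 3: a ≤ 2. Hence e + a ≤ 10. But constraint 7 requires e + a ≥ 12, and 12 > 10. Contradiction.

Unsatisfiable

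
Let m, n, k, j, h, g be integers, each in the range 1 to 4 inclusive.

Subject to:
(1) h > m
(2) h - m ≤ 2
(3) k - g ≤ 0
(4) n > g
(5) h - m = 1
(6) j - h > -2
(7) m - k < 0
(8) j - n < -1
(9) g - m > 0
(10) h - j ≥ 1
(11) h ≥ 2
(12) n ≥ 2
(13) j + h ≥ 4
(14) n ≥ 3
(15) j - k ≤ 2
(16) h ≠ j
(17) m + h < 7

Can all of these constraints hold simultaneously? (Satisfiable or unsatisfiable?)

Try m = 2, n = 4, k = 3, j = 2, h = 3, g = 3.
Check constraint 2: h - m = 1; constraint 3: k - g = 0; constraint 5: h - m = 1. The remaining constraints are straightforward to verify.

Satisfiable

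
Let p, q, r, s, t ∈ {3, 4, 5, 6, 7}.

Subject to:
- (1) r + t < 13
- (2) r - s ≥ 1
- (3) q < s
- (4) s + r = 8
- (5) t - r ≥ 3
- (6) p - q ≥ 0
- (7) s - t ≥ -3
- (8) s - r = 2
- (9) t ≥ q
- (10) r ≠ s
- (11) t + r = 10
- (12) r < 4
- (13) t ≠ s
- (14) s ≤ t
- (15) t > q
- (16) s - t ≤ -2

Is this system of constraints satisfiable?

Unsatisfiable

Constraints 2, 5, and 7 give t − r ≥ 3, r − s ≥ 1, s − t ≥ -3.
Adding all 3 inequalities: the left sides telescope to 0, and the right sides sum to 3 + 1 + (-3) = 1. So 0 ≥ 1, which is false.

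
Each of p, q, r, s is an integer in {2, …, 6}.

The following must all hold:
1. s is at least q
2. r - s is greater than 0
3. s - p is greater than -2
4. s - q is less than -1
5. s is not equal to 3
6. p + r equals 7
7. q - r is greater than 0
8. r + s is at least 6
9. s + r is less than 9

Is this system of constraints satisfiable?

Constraints 1, 2, and 7 give r < q, q ≤ s, s < r. Chaining: r < q ≤ s < r, which forces r < r — impossible.

Unsatisfiable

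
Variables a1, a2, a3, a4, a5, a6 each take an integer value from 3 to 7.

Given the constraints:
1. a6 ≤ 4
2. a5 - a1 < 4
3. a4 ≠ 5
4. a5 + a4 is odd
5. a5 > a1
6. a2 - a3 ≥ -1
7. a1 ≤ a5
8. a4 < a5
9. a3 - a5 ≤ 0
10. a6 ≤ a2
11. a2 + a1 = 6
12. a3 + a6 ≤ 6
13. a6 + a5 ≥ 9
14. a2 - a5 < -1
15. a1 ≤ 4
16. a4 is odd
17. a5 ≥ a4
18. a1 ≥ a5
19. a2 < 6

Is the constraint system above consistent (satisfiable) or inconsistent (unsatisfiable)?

Unsatisfiable

From constraint 1: a6 ≤ 4. From constraints 15 and 18: a5 ≤ a1 ≤ 4. Hence a6 + a5 ≤ 8. But constraint 13 requires a6 + a5 ≥ 9, and 9 > 8. Contradiction.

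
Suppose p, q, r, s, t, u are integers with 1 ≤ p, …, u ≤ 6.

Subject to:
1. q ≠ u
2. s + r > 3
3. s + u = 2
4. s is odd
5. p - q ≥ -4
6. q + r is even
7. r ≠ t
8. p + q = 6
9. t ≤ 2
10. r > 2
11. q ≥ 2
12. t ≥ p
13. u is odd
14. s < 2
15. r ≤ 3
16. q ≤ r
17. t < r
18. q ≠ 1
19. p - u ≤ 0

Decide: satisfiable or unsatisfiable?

Unsatisfiable

From constraints 9 and 12: p ≤ t ≤ 2. From constraints 15 and 16: q ≤ r ≤ 3. Hence p + q ≤ 5. But constraint 8 requires p + q = 6, and 6 > 5. Contradiction.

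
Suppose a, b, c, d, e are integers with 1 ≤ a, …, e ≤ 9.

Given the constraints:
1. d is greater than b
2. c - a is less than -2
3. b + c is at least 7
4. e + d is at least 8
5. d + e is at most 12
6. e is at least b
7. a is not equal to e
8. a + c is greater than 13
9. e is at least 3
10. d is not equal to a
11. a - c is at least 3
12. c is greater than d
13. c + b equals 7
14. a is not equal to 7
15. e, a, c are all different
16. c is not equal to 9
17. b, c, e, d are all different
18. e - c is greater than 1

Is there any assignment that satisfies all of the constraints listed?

Setting (a, b, c, d, e) = (9, 2, 5, 3, 8) satisfies everything: constraint 2: c - a = -4; constraint 3: b + c = 7; constraint 4: e + d = 11, and the others follow.

Satisfiable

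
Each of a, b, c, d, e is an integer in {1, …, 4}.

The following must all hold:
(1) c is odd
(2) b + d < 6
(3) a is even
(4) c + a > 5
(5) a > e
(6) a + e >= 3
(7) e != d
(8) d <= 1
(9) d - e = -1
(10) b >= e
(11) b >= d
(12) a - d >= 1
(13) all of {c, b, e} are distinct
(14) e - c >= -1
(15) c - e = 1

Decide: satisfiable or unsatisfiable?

Satisfiable

Try a = 4, b = 4, c = 3, d = 1, e = 2.
Check constraint 2: b + d = 5; constraint 4: c + a = 7; constraint 6: a + e = 6. The remaining constraints are straightforward to verify.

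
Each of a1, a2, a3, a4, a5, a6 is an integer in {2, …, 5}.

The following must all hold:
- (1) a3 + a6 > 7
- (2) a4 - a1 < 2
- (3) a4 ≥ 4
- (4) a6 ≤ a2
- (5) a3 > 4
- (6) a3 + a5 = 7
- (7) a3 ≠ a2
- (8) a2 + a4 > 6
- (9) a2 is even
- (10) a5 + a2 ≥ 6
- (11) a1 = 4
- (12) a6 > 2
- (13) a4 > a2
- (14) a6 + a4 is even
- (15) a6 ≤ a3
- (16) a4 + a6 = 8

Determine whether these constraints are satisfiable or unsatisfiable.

Setting (a1, a2, a3, a4, a5, a6) = (4, 4, 5, 5, 2, 3) satisfies everything: constraint 1: a3 + a6 = 8; constraint 2: a4 - a1 = 1; constraint 6: a3 + a5 = 7, and the others follow.

Satisfiable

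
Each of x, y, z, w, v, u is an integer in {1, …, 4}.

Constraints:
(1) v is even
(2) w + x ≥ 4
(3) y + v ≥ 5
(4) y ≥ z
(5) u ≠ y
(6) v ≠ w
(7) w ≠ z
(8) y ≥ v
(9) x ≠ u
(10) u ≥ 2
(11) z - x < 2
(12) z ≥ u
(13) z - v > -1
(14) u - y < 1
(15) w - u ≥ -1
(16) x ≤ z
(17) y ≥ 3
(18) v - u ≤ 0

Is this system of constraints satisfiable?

Satisfiable

The assignment x = 4, y = 4, z = 4, w = 3, v = 2, u = 2 works:
  constraint 2 holds since w + x = 7.
  constraint 3 holds since y + v = 6.
  constraint 11 holds since z - x = 0.
The rest check out directly.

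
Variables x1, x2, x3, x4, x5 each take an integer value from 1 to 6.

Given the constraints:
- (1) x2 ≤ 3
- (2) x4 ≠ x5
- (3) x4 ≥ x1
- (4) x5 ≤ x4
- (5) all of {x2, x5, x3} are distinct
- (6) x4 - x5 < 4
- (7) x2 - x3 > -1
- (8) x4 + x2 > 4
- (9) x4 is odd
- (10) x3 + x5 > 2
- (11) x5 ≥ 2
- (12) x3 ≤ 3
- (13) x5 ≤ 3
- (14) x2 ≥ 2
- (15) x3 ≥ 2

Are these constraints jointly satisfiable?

Constraints 1, 11, 12, 13, 14, and 15 confine each of x2, x5, x3 to the 2 values {2, 3}.
Constraint 5 requires all 3 of them to be distinct, but only 2 values are available — impossible by the pigeonhole principle.

Unsatisfiable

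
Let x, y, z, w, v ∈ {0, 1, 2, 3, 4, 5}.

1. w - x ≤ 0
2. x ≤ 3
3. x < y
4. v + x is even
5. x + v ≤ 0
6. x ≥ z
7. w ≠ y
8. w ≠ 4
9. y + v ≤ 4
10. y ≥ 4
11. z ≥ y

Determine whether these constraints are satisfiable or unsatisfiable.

From constraints 10 and 11: z ≥ y and y ≥ 4, so z ≥ 4. From constraints 2 and 6: z ≤ x and x ≤ 3, so z ≤ 3. But 3 < 4, so no value of z works.

Unsatisfiable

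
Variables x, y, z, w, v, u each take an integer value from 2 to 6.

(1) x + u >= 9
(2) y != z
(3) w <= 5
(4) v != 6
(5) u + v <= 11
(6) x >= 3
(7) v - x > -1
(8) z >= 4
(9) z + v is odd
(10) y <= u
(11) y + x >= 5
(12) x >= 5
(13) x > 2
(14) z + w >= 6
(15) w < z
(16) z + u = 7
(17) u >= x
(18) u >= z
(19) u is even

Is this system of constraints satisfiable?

Unsatisfiable

From constraint 8: z ≥ 4. From constraints 12 and 17: u ≥ x ≥ 5. Hence z + u ≥ 9. But constraint 16 requires z + u = 7, and 7 < 9. Contradiction.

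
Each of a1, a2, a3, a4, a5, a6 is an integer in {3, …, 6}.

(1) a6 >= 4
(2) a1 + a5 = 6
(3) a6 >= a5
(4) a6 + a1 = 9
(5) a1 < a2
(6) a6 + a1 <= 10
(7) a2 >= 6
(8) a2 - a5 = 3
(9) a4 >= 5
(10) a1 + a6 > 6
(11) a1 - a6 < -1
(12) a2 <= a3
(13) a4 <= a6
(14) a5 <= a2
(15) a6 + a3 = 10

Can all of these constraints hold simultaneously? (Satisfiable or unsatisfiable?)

Unsatisfiable

From constraints 9 and 13: a6 ≥ a4 ≥ 5. From constraints 7 and 12: a3 ≥ a2 ≥ 6. Hence a6 + a3 ≥ 11. But constraint 15 requires a6 + a3 = 10, and 10 < 11. Contradiction.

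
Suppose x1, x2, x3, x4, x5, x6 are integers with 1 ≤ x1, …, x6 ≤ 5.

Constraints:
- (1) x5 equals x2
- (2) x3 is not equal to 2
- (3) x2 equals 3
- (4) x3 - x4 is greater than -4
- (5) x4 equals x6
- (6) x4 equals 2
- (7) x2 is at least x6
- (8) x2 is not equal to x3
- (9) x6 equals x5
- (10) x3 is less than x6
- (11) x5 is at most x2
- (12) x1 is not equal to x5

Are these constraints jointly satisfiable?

Constraint 6 fixes x4 = 2 and constraint 3 fixes x2 = 3. Constraints 1, 5, and 9 give x4 = x6 = x5 = x2, so x4 = x2. But 2 ≠ 3 — contradiction.

Unsatisfiable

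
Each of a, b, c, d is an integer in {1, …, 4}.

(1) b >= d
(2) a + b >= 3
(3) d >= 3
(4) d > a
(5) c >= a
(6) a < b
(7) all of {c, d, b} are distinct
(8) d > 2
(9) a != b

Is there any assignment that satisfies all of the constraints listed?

Satisfiable

Setting (a, b, c, d) = (1, 4, 2, 3) satisfies everything: constraint 1: b = 4, d = 3; constraint 2: a + b = 5; constraint 7: values 2, 3, 4 are distinct, and the others follow.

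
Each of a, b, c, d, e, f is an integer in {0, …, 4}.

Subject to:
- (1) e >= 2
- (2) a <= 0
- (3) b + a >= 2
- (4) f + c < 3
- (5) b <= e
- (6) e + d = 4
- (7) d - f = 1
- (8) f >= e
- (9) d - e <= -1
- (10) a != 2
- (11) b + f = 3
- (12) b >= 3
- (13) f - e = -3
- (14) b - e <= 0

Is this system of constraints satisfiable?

Unsatisfiable

From constraint 12: b ≥ 3. From constraints 1 and 8: f ≥ e ≥ 2. Hence b + f ≥ 5. But constraint 11 requires b + f = 3, and 3 < 5. Contradiction.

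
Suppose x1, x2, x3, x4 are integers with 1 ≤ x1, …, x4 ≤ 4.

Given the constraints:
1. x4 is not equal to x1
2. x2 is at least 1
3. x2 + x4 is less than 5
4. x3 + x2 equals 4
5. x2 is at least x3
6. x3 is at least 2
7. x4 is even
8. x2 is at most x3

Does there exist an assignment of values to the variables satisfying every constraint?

One satisfying assignment is x1 = 1, x2 = 2, x3 = 2, x4 = 2.
For the less obvious constraints — constraint 3: x2 + x4 = 4; constraint 4: x3 + x2 = 4; constraint 7: x4 = 2 is even — and the others hold by inspection.

Satisfiable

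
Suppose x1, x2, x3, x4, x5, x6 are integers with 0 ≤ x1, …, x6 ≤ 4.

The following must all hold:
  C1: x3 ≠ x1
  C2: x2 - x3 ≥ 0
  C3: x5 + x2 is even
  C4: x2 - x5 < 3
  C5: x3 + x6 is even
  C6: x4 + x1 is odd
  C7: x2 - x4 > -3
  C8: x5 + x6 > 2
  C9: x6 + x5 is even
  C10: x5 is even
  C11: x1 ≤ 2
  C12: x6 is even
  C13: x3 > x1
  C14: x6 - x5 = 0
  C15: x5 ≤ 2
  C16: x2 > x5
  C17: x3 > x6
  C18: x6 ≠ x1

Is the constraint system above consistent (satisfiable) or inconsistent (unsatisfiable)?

Setting (x1, x2, x3, x4, x5, x6) = (1, 4, 4, 4, 2, 2) satisfies everything: constraint 2: x2 - x3 = 0; constraint 4: x2 - x5 = 2, and the others follow.

Satisfiable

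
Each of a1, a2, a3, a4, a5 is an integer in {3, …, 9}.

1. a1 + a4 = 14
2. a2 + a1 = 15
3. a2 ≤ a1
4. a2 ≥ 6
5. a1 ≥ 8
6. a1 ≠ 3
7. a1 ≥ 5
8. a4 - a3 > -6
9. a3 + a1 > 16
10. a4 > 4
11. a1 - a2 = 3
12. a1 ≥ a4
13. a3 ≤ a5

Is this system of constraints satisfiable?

Take a1 = 9, a2 = 6, a3 = 9, a4 = 5, a5 = 9. Then constraint 1: a1 + a4 = 14; constraint 2: a2 + a1 = 15; constraint 8: a4 - a3 = -4, and every other listed constraint is also met.

Satisfiable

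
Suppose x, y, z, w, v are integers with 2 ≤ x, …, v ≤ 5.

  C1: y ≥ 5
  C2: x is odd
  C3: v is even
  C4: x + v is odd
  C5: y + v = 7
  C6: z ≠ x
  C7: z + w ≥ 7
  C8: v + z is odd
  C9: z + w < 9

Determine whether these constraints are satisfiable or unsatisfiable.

Take x = 5, y = 5, z = 3, w = 5, v = 2. Then constraint 5: y + v = 7; constraint 7: z + w = 8, and every other listed constraint is also met.

Satisfiable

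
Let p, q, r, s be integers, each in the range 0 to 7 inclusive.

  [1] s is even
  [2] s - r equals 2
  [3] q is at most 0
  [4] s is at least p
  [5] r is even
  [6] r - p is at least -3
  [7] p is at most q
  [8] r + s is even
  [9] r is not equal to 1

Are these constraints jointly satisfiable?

Setting (p, q, r, s) = (0, 0, 0, 2) satisfies everything: constraint 2: s - r = 2; constraint 6: r - p = 0, and the others follow.

Satisfiable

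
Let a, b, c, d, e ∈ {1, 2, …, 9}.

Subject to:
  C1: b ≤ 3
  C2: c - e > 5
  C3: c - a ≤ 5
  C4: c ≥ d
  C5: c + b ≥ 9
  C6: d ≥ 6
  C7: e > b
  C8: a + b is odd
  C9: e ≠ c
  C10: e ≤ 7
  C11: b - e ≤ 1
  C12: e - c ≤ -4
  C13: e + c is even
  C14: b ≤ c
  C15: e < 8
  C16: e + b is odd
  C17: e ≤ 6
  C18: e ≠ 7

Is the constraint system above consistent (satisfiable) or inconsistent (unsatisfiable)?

Satisfiable

One satisfying assignment is a = 4, b = 1, c = 8, d = 8, e = 2.
For the less obvious constraints — constraint 2: c - e = 6; constraint 3: c - a = 4 — and the others hold by inspection.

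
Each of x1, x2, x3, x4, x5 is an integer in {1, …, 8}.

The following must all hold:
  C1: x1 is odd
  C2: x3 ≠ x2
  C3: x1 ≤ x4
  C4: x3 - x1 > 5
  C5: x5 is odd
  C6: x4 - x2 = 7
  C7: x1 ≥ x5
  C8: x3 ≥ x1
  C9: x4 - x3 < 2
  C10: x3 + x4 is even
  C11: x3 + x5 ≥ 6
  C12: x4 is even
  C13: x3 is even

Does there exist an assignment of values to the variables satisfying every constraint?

Satisfiable

One satisfying assignment is x1 = 1, x2 = 1, x3 = 8, x4 = 8, x5 = 1.
For the less obvious constraints — constraint 4: x3 - x1 = 7; constraint 6: x4 - x2 = 7 — and the others hold by inspection.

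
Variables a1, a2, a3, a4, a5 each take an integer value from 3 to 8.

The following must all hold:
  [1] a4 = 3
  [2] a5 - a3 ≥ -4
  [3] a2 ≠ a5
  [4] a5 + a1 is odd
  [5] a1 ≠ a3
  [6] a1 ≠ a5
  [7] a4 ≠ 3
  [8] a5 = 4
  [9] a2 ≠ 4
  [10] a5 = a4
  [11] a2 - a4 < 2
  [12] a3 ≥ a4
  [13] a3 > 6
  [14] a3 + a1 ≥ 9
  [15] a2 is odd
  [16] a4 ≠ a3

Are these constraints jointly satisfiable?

Unsatisfiable

Constraint 8 fixes a5 = 4 and constraint 1 fixes a4 = 3, but constraint 10 requires a5 = a4. Since 4 ≠ 3, contradiction.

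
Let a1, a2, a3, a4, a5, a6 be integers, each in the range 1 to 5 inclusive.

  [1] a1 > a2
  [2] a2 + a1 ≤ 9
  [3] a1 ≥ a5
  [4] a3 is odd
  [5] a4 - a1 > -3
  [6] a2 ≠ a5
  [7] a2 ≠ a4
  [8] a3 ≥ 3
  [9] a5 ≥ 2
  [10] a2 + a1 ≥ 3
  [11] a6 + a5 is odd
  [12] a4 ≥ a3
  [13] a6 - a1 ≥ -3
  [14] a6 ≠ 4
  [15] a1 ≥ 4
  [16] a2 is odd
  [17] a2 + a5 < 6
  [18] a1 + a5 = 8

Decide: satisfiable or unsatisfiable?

Satisfiable

One satisfying assignment is a1 = 5, a2 = 1, a3 = 3, a4 = 4, a5 = 3, a6 = 2.
For the less obvious constraints — constraint 2: a2 + a1 = 6; constraint 5: a4 - a1 = -1; constraint 10: a2 + a1 = 6 — and the others hold by inspection.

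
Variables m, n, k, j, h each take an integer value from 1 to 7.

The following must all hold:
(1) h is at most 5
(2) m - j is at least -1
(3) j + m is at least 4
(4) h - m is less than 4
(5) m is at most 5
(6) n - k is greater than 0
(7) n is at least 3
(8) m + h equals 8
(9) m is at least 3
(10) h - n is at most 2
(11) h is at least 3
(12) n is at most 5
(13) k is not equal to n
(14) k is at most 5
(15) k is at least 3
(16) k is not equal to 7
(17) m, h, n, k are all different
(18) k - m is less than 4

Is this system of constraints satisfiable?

Constraints 1, 5, 7, 9, 11, 12, 14, and 15 confine each of m, h, n, k to the 3 values {3, …, 5}.
Constraint 17 requires all 4 of them to be distinct, but only 3 values are available — impossible by the pigeonhole principle.

Unsatisfiable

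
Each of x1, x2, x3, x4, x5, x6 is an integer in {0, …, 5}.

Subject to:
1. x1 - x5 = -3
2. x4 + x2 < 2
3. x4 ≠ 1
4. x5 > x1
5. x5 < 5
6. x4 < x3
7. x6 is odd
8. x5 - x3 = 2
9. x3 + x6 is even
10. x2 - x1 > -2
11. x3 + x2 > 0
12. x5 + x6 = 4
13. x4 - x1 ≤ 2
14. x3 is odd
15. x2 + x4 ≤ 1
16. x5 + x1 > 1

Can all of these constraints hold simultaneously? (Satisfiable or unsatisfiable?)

Satisfiable

The assignment x1 = 0, x2 = 1, x3 = 1, x4 = 0, x5 = 3, x6 = 1 works:
  constraint 1 holds since x1 - x5 = -3.
  constraint 2 holds since x4 + x2 = 1.
The rest check out directly.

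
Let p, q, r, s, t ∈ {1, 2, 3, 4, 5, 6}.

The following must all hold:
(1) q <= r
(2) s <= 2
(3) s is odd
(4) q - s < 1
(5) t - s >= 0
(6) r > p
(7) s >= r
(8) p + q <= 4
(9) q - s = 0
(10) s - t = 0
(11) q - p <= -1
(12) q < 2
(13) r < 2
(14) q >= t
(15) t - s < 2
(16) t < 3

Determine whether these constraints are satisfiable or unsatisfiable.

Constraints 5, 6, 7, 11, and 14 give p < r, r ≤ s, s ≤ t, t ≤ q, q < p. Chaining: p < r ≤ s ≤ t ≤ q < p, which forces p < p — impossible.

Unsatisfiable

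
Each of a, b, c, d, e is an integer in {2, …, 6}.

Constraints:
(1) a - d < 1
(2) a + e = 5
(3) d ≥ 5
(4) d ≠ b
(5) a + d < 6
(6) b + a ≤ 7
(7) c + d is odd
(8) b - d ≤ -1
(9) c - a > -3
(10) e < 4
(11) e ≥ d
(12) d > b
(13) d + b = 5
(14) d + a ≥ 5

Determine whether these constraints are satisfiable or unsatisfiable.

From constraints 3 and 11: e ≥ d and d ≥ 5, so e ≥ 5. From constraint 10: e ≤ 3. But 3 < 5, so no value of e works.

Unsatisfiable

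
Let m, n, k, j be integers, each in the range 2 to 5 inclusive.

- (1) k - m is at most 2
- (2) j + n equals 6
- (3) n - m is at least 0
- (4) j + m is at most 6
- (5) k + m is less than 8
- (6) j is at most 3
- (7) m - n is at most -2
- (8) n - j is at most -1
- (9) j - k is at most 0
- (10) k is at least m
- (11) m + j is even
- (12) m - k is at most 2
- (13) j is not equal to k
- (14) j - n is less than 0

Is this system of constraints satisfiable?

Unsatisfiable

Constraints 1, 7, 8, and 9 give m − k ≥ -2, k − j ≥ 0, j − n ≥ 1, n − m ≥ 2.
Adding all 4 inequalities: the left sides telescope to 0, and the right sides sum to (-2) + 0 + 1 + 2 = 1. So 0 ≥ 1, which is false.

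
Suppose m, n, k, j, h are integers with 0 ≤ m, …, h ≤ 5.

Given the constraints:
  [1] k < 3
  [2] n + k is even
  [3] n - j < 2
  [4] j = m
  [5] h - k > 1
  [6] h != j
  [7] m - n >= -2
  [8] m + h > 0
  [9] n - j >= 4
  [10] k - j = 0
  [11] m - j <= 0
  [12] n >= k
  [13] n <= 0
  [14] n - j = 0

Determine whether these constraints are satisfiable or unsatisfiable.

Unsatisfiable

Constraints 7, 9, and 11 give j − m ≥ 0, m − n ≥ -2, n − j ≥ 4.
Adding all 3 inequalities: the left sides telescope to 0, and the right sides sum to 0 + (-2) + 4 = 2. So 0 ≥ 2, which is false.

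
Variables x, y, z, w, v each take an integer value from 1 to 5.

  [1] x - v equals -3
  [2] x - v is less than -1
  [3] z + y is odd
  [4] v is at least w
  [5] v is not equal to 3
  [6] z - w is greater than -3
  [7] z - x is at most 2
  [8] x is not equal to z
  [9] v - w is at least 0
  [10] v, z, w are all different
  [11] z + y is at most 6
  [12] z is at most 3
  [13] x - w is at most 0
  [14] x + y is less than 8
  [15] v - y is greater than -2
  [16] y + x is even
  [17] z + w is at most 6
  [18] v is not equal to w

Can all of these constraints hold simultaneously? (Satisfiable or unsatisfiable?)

Satisfiable

One satisfying assignment is x = 2, y = 4, z = 1, w = 3, v = 5.
For the less obvious constraints — constraint 1: x - v = -3; constraint 2: x - v = -3 — and the others hold by inspection.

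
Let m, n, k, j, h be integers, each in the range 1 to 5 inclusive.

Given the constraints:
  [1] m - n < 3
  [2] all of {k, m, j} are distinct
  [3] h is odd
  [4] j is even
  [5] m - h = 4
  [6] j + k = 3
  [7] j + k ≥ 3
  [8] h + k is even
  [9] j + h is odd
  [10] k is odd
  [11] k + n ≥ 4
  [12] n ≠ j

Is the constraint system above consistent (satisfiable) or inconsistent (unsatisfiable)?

Try m = 5, n = 5, k = 1, j = 2, h = 1.
Check constraint 1: m - n = 0; constraint 5: m - h = 4; constraint 6: j + k = 3. The remaining constraints are straightforward to verify.

Satisfiable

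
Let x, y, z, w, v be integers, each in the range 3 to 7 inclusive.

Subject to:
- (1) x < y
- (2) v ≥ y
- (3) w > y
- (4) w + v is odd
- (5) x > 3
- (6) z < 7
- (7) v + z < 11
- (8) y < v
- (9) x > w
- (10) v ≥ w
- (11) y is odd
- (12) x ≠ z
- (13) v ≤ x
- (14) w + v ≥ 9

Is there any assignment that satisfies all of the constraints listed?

Unsatisfiable

Constraints 1, 3, 10, and 13 give y < w, w ≤ v, v ≤ x, x < y. Chaining: y < w ≤ v ≤ x < y, which forces y < y — impossible.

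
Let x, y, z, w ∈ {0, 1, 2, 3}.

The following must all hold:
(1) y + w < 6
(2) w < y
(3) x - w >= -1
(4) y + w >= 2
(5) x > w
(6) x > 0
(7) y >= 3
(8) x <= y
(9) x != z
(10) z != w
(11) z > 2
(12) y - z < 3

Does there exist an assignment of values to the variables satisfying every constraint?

Try x = 1, y = 3, z = 3, w = 0.
Check constraint 1: y + w = 3; constraint 3: x - w = 1. The remaining constraints are straightforward to verify.

Satisfiable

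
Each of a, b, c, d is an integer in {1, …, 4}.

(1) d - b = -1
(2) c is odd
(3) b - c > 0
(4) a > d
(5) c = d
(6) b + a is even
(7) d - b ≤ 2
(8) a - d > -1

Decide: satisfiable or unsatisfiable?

One satisfying assignment is a = 2, b = 2, c = 1, d = 1.
For the less obvious constraints — constraint 1: d - b = -1; constraint 3: b - c = 1 — and the others hold by inspection.

Satisfiable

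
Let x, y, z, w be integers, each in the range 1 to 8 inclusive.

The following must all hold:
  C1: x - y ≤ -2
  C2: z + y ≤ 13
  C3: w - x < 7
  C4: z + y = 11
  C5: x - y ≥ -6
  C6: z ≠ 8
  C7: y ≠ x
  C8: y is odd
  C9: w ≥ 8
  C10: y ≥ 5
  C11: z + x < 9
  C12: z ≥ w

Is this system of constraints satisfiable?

From constraints 9 and 12: z ≥ w ≥ 8. From constraint 10: y ≥ 5. Hence z + y ≥ 13. But constraint 4 requires z + y = 11, and 11 < 13. Contradiction.

Unsatisfiable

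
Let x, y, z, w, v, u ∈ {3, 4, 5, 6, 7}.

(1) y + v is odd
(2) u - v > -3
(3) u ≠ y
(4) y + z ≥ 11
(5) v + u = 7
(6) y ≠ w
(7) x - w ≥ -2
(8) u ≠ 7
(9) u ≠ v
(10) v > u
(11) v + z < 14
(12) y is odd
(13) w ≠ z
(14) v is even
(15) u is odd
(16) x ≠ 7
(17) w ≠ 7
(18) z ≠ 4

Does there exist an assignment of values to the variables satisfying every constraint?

Satisfiable

Take x = 3, y = 7, z = 7, w = 3, v = 4, u = 3. Then constraint 2: u - v = -1; constraint 4: y + z = 14; constraint 5: v + u = 7, and every other listed constraint is also met.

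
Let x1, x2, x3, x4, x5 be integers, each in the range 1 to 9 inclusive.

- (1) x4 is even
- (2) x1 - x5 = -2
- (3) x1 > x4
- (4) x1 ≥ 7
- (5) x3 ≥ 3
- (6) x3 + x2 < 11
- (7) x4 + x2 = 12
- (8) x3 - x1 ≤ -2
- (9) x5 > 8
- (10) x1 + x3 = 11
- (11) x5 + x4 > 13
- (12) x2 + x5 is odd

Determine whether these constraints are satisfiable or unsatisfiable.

Setting (x1, x2, x3, x4, x5) = (7, 6, 4, 6, 9) satisfies everything: constraint 2: x1 - x5 = -2; constraint 6: x3 + x2 = 10, and the others follow.

Satisfiable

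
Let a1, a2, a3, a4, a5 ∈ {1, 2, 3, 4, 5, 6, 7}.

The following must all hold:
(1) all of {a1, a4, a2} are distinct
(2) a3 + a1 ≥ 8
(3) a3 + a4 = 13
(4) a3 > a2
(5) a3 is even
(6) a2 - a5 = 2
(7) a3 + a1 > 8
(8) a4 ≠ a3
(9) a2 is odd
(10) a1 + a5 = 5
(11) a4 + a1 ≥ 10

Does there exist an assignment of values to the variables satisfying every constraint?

Take a1 = 4, a2 = 3, a3 = 6, a4 = 7, a5 = 1. Then constraint 2: a3 + a1 = 10; constraint 3: a3 + a4 = 13, and every other listed constraint is also met.

Satisfiable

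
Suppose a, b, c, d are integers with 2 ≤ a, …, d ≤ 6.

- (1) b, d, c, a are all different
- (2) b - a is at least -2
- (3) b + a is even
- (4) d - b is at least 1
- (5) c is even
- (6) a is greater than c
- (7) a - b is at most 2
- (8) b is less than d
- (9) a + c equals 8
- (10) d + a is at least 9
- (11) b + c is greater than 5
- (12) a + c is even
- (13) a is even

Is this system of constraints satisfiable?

Satisfiable

One satisfying assignment is a = 6, b = 4, c = 2, d = 5.
For the less obvious constraints — constraint 2: b - a = -2; constraint 4: d - b = 1 — and the others hold by inspection.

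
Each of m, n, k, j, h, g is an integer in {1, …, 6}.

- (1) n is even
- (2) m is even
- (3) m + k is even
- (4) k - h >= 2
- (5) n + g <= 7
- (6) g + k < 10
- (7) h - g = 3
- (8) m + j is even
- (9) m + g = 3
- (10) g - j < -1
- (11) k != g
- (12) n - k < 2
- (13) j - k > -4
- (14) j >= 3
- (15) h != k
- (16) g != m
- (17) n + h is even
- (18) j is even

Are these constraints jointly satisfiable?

Satisfiable

One satisfying assignment is m = 2, n = 6, k = 6, j = 4, h = 4, g = 1.
For the less obvious constraints — constraint 4: k - h = 2; constraint 5: n + g = 7 — and the others hold by inspection.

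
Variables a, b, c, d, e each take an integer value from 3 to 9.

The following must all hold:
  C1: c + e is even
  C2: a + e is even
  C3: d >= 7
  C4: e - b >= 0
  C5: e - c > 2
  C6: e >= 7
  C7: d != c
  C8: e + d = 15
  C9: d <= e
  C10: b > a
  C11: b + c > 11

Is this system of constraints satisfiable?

One satisfying assignment is a = 6, b = 8, c = 4, d = 7, e = 8.
For the less obvious constraints — constraint 4: e - b = 0; constraint 5: e - c = 4 — and the others hold by inspection.

Satisfiable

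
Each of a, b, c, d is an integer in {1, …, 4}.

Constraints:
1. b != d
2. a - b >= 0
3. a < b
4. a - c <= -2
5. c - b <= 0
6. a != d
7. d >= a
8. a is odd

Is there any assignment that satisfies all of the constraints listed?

Unsatisfiable

Constraints 2, 4, and 5 give c − a ≥ 2, a − b ≥ 0, b − c ≥ 0.
Adding all 3 inequalities: the left sides telescope to 0, and the right sides sum to 2 + 0 + 0 = 2. So 0 ≥ 2, which is false.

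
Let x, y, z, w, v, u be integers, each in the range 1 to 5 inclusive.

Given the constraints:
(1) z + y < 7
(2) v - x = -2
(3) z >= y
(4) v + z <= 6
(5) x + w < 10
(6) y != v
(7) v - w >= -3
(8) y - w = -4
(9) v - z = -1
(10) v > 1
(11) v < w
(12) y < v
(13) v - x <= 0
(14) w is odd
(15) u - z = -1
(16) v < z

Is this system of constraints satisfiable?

Satisfiable

Take x = 4, y = 1, z = 3, w = 5, v = 2, u = 2. Then constraint 1: z + y = 4; constraint 2: v - x = -2; constraint 4: v + z = 5, and every other listed constraint is also met.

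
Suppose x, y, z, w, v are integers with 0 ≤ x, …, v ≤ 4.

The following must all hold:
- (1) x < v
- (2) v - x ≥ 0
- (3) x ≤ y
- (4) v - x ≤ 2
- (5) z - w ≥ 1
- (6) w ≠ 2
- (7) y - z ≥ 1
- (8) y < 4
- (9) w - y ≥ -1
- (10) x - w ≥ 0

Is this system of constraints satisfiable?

Unsatisfiable

Constraints 5, 7, and 9 give z − w ≥ 1, w − y ≥ -1, y − z ≥ 1.
Adding all 3 inequalities: the left sides telescope to 0, and the right sides sum to 1 + (-1) + 1 = 1. So 0 ≥ 1, which is false.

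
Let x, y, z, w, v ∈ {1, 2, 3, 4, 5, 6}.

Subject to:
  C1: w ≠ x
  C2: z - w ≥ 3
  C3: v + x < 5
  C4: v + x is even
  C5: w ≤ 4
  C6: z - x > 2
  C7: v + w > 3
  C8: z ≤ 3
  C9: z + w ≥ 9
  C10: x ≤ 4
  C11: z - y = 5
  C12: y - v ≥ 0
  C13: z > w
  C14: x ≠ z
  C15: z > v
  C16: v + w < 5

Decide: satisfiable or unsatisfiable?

Unsatisfiable

From constraint 8: z ≤ 3. From constraint 5: w ≤ 4. Hence z + w ≤ 7. But constraint 9 requires z + w ≥ 9, and 9 > 7. Contradiction.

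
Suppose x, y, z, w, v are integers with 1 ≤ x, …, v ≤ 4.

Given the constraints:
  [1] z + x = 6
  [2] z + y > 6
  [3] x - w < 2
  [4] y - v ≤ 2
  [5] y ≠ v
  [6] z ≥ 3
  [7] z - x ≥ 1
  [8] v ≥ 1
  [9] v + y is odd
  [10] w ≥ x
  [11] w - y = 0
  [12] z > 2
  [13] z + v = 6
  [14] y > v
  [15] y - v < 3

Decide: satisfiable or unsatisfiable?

The assignment x = 2, y = 3, z = 4, w = 3, v = 2 works:
  constraint 1 holds since z + x = 6.
  constraint 2 holds since z + y = 7.
  constraint 3 holds since x - w = -1.
The rest check out directly.

Satisfiable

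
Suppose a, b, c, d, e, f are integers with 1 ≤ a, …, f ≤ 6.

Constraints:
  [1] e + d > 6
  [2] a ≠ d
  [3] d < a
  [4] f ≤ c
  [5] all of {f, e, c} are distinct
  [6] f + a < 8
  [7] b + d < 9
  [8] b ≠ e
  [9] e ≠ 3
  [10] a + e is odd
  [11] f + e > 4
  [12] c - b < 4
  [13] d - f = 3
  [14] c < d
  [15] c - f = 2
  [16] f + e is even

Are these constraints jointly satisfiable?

Setting (a, b, c, d, e, f) = (6, 2, 3, 4, 5, 1) satisfies everything: constraint 1: e + d = 9; constraint 6: f + a = 7; constraint 7: b + d = 6, and the others follow.

Satisfiable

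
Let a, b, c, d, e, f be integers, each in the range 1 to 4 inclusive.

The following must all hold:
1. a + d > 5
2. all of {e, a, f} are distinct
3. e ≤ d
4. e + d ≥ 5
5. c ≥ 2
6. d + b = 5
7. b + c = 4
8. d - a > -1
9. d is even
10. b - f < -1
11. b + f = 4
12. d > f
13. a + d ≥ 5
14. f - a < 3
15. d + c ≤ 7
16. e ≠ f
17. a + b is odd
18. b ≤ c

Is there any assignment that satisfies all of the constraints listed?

Satisfiable

The assignment a = 2, b = 1, c = 3, d = 4, e = 1, f = 3 works:
  constraint 1 holds since a + d = 6.
  constraint 4 holds since e + d = 5.
  constraint 6 holds since d + b = 5.
The rest check out directly.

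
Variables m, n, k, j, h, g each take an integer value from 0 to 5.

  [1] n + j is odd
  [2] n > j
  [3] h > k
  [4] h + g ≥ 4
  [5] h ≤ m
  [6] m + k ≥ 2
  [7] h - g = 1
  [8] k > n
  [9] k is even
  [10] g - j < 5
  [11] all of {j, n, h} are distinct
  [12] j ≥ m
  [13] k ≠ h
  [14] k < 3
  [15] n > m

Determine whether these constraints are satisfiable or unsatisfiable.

Unsatisfiable

Constraints 2, 3, 5, 8, and 12 give j < n, n < k, k < h, h ≤ m, m ≤ j. Chaining: j < n < k < h ≤ m ≤ j, which forces j < j — impossible.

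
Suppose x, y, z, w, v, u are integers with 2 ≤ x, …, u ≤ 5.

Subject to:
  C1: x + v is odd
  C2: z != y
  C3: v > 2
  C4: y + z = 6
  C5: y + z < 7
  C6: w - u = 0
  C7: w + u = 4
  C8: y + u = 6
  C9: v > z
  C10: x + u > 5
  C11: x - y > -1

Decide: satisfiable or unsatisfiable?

Setting (x, y, z, w, v, u) = (4, 4, 2, 2, 5, 2) satisfies everything: constraint 4: y + z = 6; constraint 5: y + z = 6; constraint 6: w - u = 0, and the others follow.

Satisfiable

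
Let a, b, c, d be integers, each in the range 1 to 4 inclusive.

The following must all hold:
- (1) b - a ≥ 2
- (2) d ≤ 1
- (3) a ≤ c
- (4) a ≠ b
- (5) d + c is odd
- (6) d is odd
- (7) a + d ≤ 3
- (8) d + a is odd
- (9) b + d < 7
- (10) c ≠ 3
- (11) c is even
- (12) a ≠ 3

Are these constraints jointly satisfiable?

The assignment a = 2, b = 4, c = 4, d = 1 works:
  constraint 1 holds since b - a = 2.
  constraint 7 holds since a + d = 3.
  constraint 9 holds since b + d = 5.
The rest check out directly.

Satisfiable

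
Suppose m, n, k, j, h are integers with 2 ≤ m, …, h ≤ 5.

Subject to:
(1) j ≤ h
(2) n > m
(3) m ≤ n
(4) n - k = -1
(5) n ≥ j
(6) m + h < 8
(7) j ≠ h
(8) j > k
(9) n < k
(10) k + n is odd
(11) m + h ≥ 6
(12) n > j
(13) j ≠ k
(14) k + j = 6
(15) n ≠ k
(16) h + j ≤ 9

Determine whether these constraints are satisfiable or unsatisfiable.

Constraints 8, 9, and 12 give j < n, n < k, k < j. Chaining: j < n < k < j, which forces j < j — impossible.

Unsatisfiable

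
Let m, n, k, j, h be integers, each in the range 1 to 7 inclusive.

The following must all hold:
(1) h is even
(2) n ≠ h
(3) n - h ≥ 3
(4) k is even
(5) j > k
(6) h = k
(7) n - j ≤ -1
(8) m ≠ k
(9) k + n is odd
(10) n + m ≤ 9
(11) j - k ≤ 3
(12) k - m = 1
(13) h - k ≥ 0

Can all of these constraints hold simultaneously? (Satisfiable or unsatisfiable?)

Unsatisfiable

Constraints 3, 7, 11, and 13 give n − h ≥ 3, h − k ≥ 0, k − j ≥ -3, j − n ≥ 1.
Adding all 4 inequalities: the left sides telescope to 0, and the right sides sum to 3 + 0 + (-3) + 1 = 1. So 0 ≥ 1, which is false.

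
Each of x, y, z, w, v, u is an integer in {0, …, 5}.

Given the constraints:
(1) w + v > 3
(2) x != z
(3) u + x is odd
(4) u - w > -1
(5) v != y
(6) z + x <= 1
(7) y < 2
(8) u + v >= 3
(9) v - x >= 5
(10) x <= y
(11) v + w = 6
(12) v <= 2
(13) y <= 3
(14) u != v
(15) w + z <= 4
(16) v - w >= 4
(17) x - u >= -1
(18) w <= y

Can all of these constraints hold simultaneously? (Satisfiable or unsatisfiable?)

From constraint 12: v ≤ 2. From constraints 13 and 18: w ≤ y ≤ 3. Hence v + w ≤ 5. But constraint 11 requires v + w = 6, and 6 > 5. Contradiction.

Unsatisfiable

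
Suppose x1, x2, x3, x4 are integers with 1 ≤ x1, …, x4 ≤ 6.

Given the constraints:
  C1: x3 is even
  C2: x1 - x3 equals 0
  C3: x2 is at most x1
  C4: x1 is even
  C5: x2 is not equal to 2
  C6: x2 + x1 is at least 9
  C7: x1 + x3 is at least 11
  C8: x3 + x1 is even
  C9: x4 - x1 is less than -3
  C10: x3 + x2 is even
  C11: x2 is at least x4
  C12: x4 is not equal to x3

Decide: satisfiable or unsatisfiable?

Try x1 = 6, x2 = 4, x3 = 6, x4 = 1.
Check constraint 2: x1 - x3 = 0; constraint 6: x2 + x1 = 10. The remaining constraints are straightforward to verify.

Satisfiable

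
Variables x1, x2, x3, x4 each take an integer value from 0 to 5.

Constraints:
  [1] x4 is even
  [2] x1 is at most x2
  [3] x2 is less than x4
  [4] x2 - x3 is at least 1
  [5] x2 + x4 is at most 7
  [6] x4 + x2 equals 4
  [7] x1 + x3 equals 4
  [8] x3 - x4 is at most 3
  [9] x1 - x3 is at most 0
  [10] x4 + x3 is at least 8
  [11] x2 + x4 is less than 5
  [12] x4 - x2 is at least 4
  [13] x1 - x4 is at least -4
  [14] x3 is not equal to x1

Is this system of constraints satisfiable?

Unsatisfiable

Constraints 4, 9, 12, and 13 give x4 − x2 ≥ 4, x2 − x3 ≥ 1, x3 − x1 ≥ 0, x1 − x4 ≥ -4.
Adding all 4 inequalities: the left sides telescope to 0, and the right sides sum to 4 + 1 + 0 + (-4) = 1. So 0 ≥ 1, which is false.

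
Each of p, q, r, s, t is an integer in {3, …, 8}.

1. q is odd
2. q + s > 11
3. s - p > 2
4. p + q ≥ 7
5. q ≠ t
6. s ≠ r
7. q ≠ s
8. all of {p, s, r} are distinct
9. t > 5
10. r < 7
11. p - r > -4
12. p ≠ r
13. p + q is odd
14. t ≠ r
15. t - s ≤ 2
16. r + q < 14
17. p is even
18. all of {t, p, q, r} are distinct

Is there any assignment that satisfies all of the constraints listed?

Setting (p, q, r, s, t) = (4, 5, 6, 8, 8) satisfies everything: constraint 2: q + s = 13; constraint 3: s - p = 4; constraint 4: p + q = 9, and the others follow.

Satisfiable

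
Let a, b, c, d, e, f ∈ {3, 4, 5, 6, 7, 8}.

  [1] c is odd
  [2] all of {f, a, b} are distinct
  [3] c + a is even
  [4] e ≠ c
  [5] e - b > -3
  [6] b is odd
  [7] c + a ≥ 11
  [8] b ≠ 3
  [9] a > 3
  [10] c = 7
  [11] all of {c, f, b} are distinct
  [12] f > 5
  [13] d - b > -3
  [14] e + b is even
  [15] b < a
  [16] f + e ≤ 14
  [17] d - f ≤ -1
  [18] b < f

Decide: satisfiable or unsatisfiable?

Satisfiable

Try a = 7, b = 5, c = 7, d = 5, e = 5, f = 8.
Check constraint 5: e - b = 0; constraint 7: c + a = 14. The remaining constraints are straightforward to verify.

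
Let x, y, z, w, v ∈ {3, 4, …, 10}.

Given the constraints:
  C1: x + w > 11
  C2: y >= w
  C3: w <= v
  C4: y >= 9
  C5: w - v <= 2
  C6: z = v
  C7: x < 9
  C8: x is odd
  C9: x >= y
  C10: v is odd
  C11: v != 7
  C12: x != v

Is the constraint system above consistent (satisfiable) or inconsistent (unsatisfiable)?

Unsatisfiable

From constraints 4 and 9: x ≥ y and y ≥ 9, so x ≥ 9. From constraint 7: x ≤ 8. But 8 < 9, so no value of x works.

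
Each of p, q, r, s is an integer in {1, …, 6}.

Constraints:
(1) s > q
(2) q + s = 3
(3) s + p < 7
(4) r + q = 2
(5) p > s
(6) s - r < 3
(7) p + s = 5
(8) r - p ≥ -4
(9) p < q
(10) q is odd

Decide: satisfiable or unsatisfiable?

Constraints 1, 5, and 9 give s < p, p < q, q < s. Chaining: s < p < q < s, which forces s < s — impossible.

Unsatisfiable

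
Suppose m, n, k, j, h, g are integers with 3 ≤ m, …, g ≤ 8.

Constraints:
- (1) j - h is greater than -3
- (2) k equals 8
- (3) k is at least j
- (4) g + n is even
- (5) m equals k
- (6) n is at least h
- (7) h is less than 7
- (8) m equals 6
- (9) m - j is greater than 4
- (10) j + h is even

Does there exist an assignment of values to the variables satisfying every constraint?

Unsatisfiable

Constraint 8 fixes m = 6 and constraint 2 fixes k = 8, but constraint 5 requires m = k. Since 6 ≠ 8, contradiction.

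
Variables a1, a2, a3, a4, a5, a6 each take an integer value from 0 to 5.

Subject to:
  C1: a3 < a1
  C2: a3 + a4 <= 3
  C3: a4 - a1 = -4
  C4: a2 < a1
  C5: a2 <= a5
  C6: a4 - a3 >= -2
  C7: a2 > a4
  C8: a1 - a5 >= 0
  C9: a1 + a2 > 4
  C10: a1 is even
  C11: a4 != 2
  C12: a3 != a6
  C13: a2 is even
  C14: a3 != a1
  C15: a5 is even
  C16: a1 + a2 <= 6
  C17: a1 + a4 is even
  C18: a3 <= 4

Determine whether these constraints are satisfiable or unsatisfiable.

Satisfiable

Setting (a1, a2, a3, a4, a5, a6) = (4, 2, 0, 0, 4, 4) satisfies everything: constraint 2: a3 + a4 = 0; constraint 3: a4 - a1 = -4, and the others follow.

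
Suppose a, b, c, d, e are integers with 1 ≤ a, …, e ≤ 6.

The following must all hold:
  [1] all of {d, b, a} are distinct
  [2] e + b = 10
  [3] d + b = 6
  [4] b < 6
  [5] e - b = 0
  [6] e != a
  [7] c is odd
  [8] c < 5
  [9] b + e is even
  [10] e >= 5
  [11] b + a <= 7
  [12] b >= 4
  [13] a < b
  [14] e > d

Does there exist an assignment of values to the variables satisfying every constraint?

Satisfiable

The assignment a = 2, b = 5, c = 1, d = 1, e = 5 works:
  constraint 2 holds since e + b = 10.
  constraint 3 holds since d + b = 6.
The rest check out directly.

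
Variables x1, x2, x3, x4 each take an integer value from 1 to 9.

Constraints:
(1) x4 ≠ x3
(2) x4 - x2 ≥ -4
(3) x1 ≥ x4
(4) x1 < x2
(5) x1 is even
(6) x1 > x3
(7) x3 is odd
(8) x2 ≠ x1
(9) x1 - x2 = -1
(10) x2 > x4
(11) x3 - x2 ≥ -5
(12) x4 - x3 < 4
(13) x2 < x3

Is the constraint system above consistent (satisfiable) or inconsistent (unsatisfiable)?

Unsatisfiable

Constraints 4, 6, and 13 give x3 < x1, x1 < x2, x2 < x3. Chaining: x3 < x1 < x2 < x3, which forces x3 < x3 — impossible.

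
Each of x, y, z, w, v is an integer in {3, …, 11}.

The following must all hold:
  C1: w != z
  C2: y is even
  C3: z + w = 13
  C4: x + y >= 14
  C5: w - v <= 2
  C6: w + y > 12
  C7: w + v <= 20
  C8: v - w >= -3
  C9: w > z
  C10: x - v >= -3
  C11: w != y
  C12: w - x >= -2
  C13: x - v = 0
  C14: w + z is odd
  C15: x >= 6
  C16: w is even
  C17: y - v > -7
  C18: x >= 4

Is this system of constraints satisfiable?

Satisfiable

Try x = 10, y = 4, z = 3, w = 10, v = 10.
Check constraint 3: z + w = 13; constraint 4: x + y = 14; constraint 5: w - v = 0. The remaining constraints are straightforward to verify.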